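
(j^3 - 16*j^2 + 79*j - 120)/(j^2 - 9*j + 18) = (j^2 - 13*j + 40)/(j - 6)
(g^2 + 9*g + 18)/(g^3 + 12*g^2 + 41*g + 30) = (g + 3)/(g^2 + 6*g + 5)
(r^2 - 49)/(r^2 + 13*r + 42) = (r - 7)/(r + 6)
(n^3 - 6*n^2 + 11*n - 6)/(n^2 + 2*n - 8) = (n^2 - 4*n + 3)/(n + 4)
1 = 1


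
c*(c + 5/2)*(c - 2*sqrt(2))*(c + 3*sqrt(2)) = c^4 + sqrt(2)*c^3 + 5*c^3/2 - 12*c^2 + 5*sqrt(2)*c^2/2 - 30*c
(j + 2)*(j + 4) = j^2 + 6*j + 8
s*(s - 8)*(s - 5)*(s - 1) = s^4 - 14*s^3 + 53*s^2 - 40*s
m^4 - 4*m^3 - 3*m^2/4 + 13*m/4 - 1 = (m - 4)*(m - 1/2)^2*(m + 1)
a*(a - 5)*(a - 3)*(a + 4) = a^4 - 4*a^3 - 17*a^2 + 60*a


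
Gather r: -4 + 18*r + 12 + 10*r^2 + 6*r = 10*r^2 + 24*r + 8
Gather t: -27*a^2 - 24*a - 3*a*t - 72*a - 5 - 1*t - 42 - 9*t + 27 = -27*a^2 - 96*a + t*(-3*a - 10) - 20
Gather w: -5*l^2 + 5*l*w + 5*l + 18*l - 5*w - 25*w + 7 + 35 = -5*l^2 + 23*l + w*(5*l - 30) + 42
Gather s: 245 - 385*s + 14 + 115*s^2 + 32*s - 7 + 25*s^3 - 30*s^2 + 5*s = 25*s^3 + 85*s^2 - 348*s + 252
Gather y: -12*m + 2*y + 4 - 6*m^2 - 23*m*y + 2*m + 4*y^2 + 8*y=-6*m^2 - 10*m + 4*y^2 + y*(10 - 23*m) + 4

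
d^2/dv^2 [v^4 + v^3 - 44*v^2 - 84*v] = 12*v^2 + 6*v - 88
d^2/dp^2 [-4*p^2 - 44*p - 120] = -8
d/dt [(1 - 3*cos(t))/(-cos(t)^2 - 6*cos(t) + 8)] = (3*cos(t)^2 - 2*cos(t) + 18)*sin(t)/(cos(t)^2 + 6*cos(t) - 8)^2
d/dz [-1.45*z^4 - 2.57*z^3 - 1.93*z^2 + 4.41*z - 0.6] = -5.8*z^3 - 7.71*z^2 - 3.86*z + 4.41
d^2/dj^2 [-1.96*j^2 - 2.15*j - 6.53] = -3.92000000000000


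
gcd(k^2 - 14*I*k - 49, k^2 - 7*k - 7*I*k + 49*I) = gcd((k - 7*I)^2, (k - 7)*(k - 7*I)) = k - 7*I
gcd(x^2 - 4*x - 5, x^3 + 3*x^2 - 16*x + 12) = 1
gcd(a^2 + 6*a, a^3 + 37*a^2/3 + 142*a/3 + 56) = a + 6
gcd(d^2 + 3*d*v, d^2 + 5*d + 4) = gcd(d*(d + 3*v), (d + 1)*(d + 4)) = 1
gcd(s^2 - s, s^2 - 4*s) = s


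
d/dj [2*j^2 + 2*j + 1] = 4*j + 2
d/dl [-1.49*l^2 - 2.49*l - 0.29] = -2.98*l - 2.49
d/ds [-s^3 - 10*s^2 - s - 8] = -3*s^2 - 20*s - 1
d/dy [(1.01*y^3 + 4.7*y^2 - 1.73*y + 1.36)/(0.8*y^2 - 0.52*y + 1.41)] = (0.808*y^4 - 1.0504*y^3 + 3.2123*y^2 + 11.078*y - 1.7321)/(0.64*y^4 - 0.832*y^3 + 2.5264*y^2 - 1.4664*y + 1.9881)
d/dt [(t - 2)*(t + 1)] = 2*t - 1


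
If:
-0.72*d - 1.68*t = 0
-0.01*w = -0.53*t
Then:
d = -0.0440251572327044*w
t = 0.0188679245283019*w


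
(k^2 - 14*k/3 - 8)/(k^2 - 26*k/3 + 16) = (3*k + 4)/(3*k - 8)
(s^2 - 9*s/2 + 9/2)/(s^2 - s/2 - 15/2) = (2*s - 3)/(2*s + 5)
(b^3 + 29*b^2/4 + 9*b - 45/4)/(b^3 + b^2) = (4*b^3 + 29*b^2 + 36*b - 45)/(4*b^2*(b + 1))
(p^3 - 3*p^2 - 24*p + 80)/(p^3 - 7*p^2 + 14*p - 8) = (p^2 + p - 20)/(p^2 - 3*p + 2)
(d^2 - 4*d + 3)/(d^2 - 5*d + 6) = (d - 1)/(d - 2)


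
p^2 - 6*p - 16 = (p - 8)*(p + 2)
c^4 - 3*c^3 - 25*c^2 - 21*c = c*(c - 7)*(c + 1)*(c + 3)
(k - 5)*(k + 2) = k^2 - 3*k - 10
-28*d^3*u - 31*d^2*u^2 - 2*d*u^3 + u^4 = u*(-7*d + u)*(d + u)*(4*d + u)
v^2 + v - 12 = (v - 3)*(v + 4)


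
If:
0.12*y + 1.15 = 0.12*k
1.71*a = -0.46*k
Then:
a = -0.269005847953216*y - 2.57797270955166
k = y + 9.58333333333333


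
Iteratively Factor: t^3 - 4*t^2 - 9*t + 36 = (t + 3)*(t^2 - 7*t + 12) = (t - 4)*(t + 3)*(t - 3)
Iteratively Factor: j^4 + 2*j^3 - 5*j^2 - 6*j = (j + 3)*(j^3 - j^2 - 2*j) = j*(j + 3)*(j^2 - j - 2) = j*(j + 1)*(j + 3)*(j - 2)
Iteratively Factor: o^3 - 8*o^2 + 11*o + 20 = (o - 5)*(o^2 - 3*o - 4) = (o - 5)*(o - 4)*(o + 1)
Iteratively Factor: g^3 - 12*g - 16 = (g + 2)*(g^2 - 2*g - 8) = (g + 2)^2*(g - 4)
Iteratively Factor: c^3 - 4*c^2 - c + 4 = (c + 1)*(c^2 - 5*c + 4) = (c - 4)*(c + 1)*(c - 1)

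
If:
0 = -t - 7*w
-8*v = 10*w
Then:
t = -7*w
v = -5*w/4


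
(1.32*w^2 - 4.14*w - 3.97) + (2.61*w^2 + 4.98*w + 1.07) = 3.93*w^2 + 0.840000000000001*w - 2.9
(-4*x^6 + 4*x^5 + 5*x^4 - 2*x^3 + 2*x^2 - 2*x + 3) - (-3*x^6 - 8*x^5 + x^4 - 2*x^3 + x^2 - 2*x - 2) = -x^6 + 12*x^5 + 4*x^4 + x^2 + 5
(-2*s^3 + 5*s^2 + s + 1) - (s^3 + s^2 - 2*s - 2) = -3*s^3 + 4*s^2 + 3*s + 3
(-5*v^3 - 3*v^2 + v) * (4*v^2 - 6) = -20*v^5 - 12*v^4 + 34*v^3 + 18*v^2 - 6*v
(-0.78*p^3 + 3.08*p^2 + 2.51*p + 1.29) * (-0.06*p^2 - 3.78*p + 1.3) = 0.0468*p^5 + 2.7636*p^4 - 12.807*p^3 - 5.5612*p^2 - 1.6132*p + 1.677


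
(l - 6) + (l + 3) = 2*l - 3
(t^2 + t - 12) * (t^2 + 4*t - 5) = t^4 + 5*t^3 - 13*t^2 - 53*t + 60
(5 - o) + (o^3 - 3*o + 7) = o^3 - 4*o + 12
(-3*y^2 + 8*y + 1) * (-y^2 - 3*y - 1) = 3*y^4 + y^3 - 22*y^2 - 11*y - 1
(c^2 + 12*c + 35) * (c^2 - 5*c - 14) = c^4 + 7*c^3 - 39*c^2 - 343*c - 490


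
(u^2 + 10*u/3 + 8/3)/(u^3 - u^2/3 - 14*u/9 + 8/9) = 3*(u + 2)/(3*u^2 - 5*u + 2)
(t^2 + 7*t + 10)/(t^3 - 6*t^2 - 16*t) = (t + 5)/(t*(t - 8))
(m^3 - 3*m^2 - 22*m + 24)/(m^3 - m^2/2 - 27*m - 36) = 2*(m - 1)/(2*m + 3)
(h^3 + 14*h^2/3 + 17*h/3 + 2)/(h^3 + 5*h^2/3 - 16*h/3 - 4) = (h + 1)/(h - 2)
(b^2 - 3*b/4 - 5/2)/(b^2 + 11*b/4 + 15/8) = 2*(b - 2)/(2*b + 3)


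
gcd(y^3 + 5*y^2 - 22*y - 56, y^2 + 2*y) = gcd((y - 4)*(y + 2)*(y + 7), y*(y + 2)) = y + 2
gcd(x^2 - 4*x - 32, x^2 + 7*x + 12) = x + 4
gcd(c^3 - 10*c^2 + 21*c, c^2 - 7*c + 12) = c - 3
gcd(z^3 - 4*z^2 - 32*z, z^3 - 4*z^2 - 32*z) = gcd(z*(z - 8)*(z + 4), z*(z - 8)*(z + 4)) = z^3 - 4*z^2 - 32*z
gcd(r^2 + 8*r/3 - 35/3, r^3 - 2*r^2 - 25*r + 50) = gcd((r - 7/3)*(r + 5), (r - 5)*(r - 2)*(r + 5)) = r + 5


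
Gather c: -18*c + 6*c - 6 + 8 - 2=-12*c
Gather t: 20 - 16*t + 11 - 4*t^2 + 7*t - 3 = -4*t^2 - 9*t + 28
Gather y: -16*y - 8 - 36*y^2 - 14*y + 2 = -36*y^2 - 30*y - 6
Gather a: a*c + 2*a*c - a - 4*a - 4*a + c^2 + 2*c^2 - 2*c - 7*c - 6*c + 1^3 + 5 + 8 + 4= a*(3*c - 9) + 3*c^2 - 15*c + 18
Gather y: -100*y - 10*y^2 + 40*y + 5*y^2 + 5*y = -5*y^2 - 55*y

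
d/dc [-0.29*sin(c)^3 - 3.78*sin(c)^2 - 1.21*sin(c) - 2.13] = (-7.56*sin(c) + 0.435*cos(2*c) - 1.645)*cos(c)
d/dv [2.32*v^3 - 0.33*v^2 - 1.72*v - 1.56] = 6.96*v^2 - 0.66*v - 1.72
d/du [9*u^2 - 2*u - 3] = 18*u - 2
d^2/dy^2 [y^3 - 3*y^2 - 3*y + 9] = 6*y - 6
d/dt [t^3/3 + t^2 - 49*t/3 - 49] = t^2 + 2*t - 49/3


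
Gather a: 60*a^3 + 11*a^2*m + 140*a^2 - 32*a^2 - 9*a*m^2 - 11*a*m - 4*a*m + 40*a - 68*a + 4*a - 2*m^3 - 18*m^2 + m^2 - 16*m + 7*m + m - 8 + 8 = 60*a^3 + a^2*(11*m + 108) + a*(-9*m^2 - 15*m - 24) - 2*m^3 - 17*m^2 - 8*m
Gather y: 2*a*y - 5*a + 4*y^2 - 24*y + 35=-5*a + 4*y^2 + y*(2*a - 24) + 35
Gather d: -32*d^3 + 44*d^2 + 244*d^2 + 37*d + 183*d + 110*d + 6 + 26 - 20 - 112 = -32*d^3 + 288*d^2 + 330*d - 100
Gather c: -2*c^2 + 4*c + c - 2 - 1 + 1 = -2*c^2 + 5*c - 2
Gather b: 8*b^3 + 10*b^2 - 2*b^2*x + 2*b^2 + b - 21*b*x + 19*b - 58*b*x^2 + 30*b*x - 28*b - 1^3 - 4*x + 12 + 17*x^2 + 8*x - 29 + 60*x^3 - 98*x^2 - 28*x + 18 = 8*b^3 + b^2*(12 - 2*x) + b*(-58*x^2 + 9*x - 8) + 60*x^3 - 81*x^2 - 24*x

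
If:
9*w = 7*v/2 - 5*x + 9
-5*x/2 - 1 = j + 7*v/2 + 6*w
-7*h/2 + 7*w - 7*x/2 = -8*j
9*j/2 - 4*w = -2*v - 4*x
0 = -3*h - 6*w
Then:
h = -13344/38165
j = 56/7633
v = -41942/38165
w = 6672/38165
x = 27328/38165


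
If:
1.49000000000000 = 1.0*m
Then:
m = 1.49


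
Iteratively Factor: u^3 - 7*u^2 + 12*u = (u - 3)*(u^2 - 4*u) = (u - 4)*(u - 3)*(u)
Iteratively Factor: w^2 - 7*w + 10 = (w - 2)*(w - 5)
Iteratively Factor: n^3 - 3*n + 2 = (n - 1)*(n^2 + n - 2) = (n - 1)*(n + 2)*(n - 1)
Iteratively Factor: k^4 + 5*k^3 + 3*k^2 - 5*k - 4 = (k - 1)*(k^3 + 6*k^2 + 9*k + 4) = (k - 1)*(k + 4)*(k^2 + 2*k + 1) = (k - 1)*(k + 1)*(k + 4)*(k + 1)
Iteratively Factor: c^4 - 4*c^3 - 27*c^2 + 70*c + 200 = (c - 5)*(c^3 + c^2 - 22*c - 40) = (c - 5)*(c + 2)*(c^2 - c - 20) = (c - 5)*(c + 2)*(c + 4)*(c - 5)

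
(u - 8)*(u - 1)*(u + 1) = u^3 - 8*u^2 - u + 8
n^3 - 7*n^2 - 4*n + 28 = (n - 7)*(n - 2)*(n + 2)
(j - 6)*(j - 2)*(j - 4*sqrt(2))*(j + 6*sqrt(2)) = j^4 - 8*j^3 + 2*sqrt(2)*j^3 - 36*j^2 - 16*sqrt(2)*j^2 + 24*sqrt(2)*j + 384*j - 576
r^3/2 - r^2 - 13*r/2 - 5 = (r/2 + 1/2)*(r - 5)*(r + 2)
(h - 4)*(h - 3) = h^2 - 7*h + 12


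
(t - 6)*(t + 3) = t^2 - 3*t - 18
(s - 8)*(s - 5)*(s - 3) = s^3 - 16*s^2 + 79*s - 120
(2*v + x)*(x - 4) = 2*v*x - 8*v + x^2 - 4*x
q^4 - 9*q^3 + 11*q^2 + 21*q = q*(q - 7)*(q - 3)*(q + 1)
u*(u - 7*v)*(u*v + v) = u^3*v - 7*u^2*v^2 + u^2*v - 7*u*v^2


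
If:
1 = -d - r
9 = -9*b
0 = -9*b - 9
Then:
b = -1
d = -r - 1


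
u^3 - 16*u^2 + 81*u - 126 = (u - 7)*(u - 6)*(u - 3)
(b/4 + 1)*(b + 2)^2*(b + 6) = b^4/4 + 7*b^3/2 + 17*b^2 + 34*b + 24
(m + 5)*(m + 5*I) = m^2 + 5*m + 5*I*m + 25*I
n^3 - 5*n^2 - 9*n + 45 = (n - 5)*(n - 3)*(n + 3)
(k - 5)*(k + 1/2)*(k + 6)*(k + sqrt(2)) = k^4 + sqrt(2)*k^3 + 3*k^3/2 - 59*k^2/2 + 3*sqrt(2)*k^2/2 - 59*sqrt(2)*k/2 - 15*k - 15*sqrt(2)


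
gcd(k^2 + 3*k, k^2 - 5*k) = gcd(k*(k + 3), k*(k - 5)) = k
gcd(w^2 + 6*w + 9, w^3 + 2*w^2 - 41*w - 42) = 1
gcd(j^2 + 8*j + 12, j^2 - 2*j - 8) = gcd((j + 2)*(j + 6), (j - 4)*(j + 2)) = j + 2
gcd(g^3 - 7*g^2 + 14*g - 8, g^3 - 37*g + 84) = g - 4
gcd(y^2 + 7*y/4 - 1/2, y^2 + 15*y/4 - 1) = y - 1/4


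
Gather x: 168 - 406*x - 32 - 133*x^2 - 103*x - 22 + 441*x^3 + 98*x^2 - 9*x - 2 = 441*x^3 - 35*x^2 - 518*x + 112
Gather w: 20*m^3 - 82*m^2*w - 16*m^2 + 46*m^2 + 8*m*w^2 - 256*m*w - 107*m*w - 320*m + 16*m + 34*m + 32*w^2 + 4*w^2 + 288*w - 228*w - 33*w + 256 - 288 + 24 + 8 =20*m^3 + 30*m^2 - 270*m + w^2*(8*m + 36) + w*(-82*m^2 - 363*m + 27)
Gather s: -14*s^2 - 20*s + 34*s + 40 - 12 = -14*s^2 + 14*s + 28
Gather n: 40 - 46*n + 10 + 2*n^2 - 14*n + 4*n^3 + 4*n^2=4*n^3 + 6*n^2 - 60*n + 50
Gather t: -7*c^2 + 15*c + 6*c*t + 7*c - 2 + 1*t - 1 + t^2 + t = -7*c^2 + 22*c + t^2 + t*(6*c + 2) - 3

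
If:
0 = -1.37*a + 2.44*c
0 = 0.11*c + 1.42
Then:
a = -22.99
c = -12.91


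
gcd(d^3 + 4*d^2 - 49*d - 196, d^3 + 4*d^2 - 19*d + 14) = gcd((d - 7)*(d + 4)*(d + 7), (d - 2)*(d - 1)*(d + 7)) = d + 7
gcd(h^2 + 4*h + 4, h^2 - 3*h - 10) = h + 2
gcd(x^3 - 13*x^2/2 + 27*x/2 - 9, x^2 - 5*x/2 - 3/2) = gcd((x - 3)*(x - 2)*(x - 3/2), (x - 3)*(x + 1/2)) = x - 3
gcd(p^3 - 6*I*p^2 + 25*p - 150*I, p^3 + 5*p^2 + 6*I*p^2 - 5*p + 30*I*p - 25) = p + 5*I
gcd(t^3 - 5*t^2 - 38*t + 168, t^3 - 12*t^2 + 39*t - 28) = t^2 - 11*t + 28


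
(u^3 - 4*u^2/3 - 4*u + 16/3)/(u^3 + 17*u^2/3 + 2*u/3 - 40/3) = (u - 2)/(u + 5)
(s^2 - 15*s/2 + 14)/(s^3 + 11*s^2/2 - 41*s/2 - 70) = (2*s - 7)/(2*s^2 + 19*s + 35)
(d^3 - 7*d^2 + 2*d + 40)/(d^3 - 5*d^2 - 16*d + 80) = (d + 2)/(d + 4)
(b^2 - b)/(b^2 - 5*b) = (b - 1)/(b - 5)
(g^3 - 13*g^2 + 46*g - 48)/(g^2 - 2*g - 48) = (g^2 - 5*g + 6)/(g + 6)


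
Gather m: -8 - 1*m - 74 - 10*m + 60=-11*m - 22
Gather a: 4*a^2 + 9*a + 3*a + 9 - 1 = 4*a^2 + 12*a + 8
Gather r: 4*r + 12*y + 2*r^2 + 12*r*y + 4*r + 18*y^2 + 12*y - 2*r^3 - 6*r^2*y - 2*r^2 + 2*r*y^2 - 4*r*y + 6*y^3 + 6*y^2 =-2*r^3 - 6*r^2*y + r*(2*y^2 + 8*y + 8) + 6*y^3 + 24*y^2 + 24*y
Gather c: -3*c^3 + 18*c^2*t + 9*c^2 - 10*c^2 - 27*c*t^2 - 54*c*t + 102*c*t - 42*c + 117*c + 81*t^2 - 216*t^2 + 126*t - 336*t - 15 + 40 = -3*c^3 + c^2*(18*t - 1) + c*(-27*t^2 + 48*t + 75) - 135*t^2 - 210*t + 25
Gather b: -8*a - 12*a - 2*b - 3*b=-20*a - 5*b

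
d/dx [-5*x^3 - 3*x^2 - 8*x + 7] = -15*x^2 - 6*x - 8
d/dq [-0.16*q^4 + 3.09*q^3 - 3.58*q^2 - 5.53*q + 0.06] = -0.64*q^3 + 9.27*q^2 - 7.16*q - 5.53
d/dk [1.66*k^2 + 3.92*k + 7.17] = 3.32*k + 3.92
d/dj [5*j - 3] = 5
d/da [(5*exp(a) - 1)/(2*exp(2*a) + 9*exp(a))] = (-10*exp(2*a) + 4*exp(a) + 9)*exp(-a)/(4*exp(2*a) + 36*exp(a) + 81)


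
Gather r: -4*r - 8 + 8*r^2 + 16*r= 8*r^2 + 12*r - 8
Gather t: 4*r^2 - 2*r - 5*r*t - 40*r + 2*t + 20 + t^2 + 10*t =4*r^2 - 42*r + t^2 + t*(12 - 5*r) + 20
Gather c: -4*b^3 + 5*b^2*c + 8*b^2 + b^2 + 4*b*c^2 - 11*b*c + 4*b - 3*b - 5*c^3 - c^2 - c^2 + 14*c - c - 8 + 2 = -4*b^3 + 9*b^2 + b - 5*c^3 + c^2*(4*b - 2) + c*(5*b^2 - 11*b + 13) - 6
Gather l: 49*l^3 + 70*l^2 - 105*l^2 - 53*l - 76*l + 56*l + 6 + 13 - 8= 49*l^3 - 35*l^2 - 73*l + 11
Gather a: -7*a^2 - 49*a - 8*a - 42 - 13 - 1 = -7*a^2 - 57*a - 56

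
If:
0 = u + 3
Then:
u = -3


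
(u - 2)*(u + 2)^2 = u^3 + 2*u^2 - 4*u - 8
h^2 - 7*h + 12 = (h - 4)*(h - 3)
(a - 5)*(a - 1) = a^2 - 6*a + 5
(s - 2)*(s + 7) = s^2 + 5*s - 14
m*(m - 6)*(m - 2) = m^3 - 8*m^2 + 12*m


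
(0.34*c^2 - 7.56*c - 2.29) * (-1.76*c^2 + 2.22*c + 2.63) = -0.5984*c^4 + 14.0604*c^3 - 11.8586*c^2 - 24.9666*c - 6.0227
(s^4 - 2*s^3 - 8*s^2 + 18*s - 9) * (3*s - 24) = 3*s^5 - 30*s^4 + 24*s^3 + 246*s^2 - 459*s + 216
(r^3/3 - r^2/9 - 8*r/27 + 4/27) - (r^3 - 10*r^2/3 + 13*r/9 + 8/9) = -2*r^3/3 + 29*r^2/9 - 47*r/27 - 20/27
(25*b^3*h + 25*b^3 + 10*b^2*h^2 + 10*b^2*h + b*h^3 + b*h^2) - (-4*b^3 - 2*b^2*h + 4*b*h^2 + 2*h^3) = 25*b^3*h + 29*b^3 + 10*b^2*h^2 + 12*b^2*h + b*h^3 - 3*b*h^2 - 2*h^3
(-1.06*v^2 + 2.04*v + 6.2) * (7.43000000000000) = -7.8758*v^2 + 15.1572*v + 46.066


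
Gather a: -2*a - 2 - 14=-2*a - 16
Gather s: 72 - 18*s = 72 - 18*s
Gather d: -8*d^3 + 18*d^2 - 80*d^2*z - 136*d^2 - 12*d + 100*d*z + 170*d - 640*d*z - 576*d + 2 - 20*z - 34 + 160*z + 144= -8*d^3 + d^2*(-80*z - 118) + d*(-540*z - 418) + 140*z + 112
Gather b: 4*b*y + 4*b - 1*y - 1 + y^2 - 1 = b*(4*y + 4) + y^2 - y - 2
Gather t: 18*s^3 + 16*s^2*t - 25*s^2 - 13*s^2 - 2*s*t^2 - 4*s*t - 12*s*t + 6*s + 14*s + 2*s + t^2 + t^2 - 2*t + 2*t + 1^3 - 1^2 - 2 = 18*s^3 - 38*s^2 + 22*s + t^2*(2 - 2*s) + t*(16*s^2 - 16*s) - 2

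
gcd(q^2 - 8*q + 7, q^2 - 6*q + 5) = q - 1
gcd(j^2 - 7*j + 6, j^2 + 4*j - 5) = j - 1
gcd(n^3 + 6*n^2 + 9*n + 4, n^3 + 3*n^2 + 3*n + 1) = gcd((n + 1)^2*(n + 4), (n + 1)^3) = n^2 + 2*n + 1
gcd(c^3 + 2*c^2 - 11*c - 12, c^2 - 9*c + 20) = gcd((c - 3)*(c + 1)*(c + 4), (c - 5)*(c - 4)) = 1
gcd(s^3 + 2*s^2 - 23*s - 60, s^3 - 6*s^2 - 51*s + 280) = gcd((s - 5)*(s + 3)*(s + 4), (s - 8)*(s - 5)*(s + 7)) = s - 5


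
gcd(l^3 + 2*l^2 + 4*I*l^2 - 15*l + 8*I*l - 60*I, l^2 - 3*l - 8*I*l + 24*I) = l - 3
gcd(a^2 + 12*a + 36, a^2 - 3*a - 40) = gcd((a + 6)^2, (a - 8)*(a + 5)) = 1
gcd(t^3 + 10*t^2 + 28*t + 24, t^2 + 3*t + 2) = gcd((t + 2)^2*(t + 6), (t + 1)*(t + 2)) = t + 2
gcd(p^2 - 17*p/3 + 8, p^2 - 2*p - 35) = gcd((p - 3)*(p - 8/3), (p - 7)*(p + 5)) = 1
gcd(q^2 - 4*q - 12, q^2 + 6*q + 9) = 1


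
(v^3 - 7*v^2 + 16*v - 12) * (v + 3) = v^4 - 4*v^3 - 5*v^2 + 36*v - 36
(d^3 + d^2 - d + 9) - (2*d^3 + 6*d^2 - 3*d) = -d^3 - 5*d^2 + 2*d + 9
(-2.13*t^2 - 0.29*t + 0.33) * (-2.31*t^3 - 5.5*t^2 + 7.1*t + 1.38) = 4.9203*t^5 + 12.3849*t^4 - 14.2903*t^3 - 6.8134*t^2 + 1.9428*t + 0.4554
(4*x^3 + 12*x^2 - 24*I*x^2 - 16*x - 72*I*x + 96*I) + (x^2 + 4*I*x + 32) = 4*x^3 + 13*x^2 - 24*I*x^2 - 16*x - 68*I*x + 32 + 96*I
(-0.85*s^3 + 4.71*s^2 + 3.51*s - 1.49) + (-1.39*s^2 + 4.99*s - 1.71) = -0.85*s^3 + 3.32*s^2 + 8.5*s - 3.2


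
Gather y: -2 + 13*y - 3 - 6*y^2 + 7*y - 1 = -6*y^2 + 20*y - 6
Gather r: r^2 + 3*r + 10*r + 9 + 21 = r^2 + 13*r + 30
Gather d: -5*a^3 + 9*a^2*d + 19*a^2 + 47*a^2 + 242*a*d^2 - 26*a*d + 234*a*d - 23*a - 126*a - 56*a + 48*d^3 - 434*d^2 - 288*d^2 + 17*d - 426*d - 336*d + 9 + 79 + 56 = -5*a^3 + 66*a^2 - 205*a + 48*d^3 + d^2*(242*a - 722) + d*(9*a^2 + 208*a - 745) + 144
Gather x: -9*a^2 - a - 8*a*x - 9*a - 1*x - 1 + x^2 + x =-9*a^2 - 8*a*x - 10*a + x^2 - 1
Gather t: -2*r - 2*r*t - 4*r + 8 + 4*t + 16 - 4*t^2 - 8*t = -6*r - 4*t^2 + t*(-2*r - 4) + 24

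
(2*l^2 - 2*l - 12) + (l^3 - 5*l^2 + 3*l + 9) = l^3 - 3*l^2 + l - 3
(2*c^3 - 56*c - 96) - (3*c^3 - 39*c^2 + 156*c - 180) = -c^3 + 39*c^2 - 212*c + 84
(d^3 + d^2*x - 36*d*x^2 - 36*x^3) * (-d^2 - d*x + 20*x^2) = -d^5 - 2*d^4*x + 55*d^3*x^2 + 92*d^2*x^3 - 684*d*x^4 - 720*x^5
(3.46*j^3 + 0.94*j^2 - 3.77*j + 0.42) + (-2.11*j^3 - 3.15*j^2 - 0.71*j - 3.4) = 1.35*j^3 - 2.21*j^2 - 4.48*j - 2.98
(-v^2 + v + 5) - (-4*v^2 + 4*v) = 3*v^2 - 3*v + 5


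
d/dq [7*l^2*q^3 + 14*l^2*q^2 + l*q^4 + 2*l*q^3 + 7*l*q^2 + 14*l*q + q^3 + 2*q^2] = 21*l^2*q^2 + 28*l^2*q + 4*l*q^3 + 6*l*q^2 + 14*l*q + 14*l + 3*q^2 + 4*q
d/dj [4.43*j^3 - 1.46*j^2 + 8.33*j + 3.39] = 13.29*j^2 - 2.92*j + 8.33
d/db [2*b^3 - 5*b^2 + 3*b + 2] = 6*b^2 - 10*b + 3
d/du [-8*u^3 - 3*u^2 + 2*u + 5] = -24*u^2 - 6*u + 2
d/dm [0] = 0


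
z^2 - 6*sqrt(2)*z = z*(z - 6*sqrt(2))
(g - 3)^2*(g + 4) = g^3 - 2*g^2 - 15*g + 36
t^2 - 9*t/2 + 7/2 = (t - 7/2)*(t - 1)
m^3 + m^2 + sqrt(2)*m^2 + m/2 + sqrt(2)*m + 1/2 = (m + 1)*(m + sqrt(2)/2)^2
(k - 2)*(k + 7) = k^2 + 5*k - 14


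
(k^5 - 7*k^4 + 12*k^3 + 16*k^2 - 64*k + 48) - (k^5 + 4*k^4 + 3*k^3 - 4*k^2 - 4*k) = -11*k^4 + 9*k^3 + 20*k^2 - 60*k + 48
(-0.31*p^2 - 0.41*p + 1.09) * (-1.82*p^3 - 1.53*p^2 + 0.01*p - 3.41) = 0.5642*p^5 + 1.2205*p^4 - 1.3596*p^3 - 0.6147*p^2 + 1.409*p - 3.7169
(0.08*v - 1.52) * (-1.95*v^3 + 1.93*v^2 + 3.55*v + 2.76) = -0.156*v^4 + 3.1184*v^3 - 2.6496*v^2 - 5.1752*v - 4.1952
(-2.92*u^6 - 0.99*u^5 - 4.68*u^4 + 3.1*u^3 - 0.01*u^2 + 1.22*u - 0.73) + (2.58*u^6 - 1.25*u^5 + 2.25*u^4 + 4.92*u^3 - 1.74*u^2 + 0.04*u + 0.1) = -0.34*u^6 - 2.24*u^5 - 2.43*u^4 + 8.02*u^3 - 1.75*u^2 + 1.26*u - 0.63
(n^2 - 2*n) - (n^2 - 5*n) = 3*n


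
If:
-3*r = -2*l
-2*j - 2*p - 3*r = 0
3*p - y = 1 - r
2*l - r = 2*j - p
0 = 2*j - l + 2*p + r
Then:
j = 0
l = 0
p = 0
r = 0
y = -1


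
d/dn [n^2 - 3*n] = 2*n - 3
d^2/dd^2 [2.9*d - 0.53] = 0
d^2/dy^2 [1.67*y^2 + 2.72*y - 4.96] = 3.34000000000000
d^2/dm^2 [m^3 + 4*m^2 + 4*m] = 6*m + 8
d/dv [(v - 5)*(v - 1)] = 2*v - 6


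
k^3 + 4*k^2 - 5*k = k*(k - 1)*(k + 5)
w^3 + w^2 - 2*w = w*(w - 1)*(w + 2)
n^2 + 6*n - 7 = (n - 1)*(n + 7)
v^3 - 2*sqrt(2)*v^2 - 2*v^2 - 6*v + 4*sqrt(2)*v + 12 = (v - 2)*(v - 3*sqrt(2))*(v + sqrt(2))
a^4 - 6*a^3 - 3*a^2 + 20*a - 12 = (a - 6)*(a - 1)^2*(a + 2)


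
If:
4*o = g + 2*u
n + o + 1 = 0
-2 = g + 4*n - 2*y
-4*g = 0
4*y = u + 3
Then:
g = 0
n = -3/10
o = -7/10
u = -7/5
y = 2/5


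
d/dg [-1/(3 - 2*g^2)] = -4*g/(2*g^2 - 3)^2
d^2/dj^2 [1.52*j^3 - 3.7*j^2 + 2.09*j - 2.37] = 9.12*j - 7.4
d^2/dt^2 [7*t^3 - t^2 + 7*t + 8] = 42*t - 2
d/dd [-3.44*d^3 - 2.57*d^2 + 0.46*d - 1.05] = -10.32*d^2 - 5.14*d + 0.46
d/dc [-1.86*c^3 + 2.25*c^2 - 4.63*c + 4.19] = -5.58*c^2 + 4.5*c - 4.63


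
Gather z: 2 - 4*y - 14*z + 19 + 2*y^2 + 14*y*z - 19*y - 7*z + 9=2*y^2 - 23*y + z*(14*y - 21) + 30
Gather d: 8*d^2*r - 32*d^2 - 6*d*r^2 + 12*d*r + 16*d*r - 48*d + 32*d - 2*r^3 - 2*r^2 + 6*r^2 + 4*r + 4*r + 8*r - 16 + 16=d^2*(8*r - 32) + d*(-6*r^2 + 28*r - 16) - 2*r^3 + 4*r^2 + 16*r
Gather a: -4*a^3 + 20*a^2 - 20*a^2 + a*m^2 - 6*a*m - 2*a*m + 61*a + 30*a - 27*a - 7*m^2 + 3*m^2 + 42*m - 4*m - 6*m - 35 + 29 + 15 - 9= -4*a^3 + a*(m^2 - 8*m + 64) - 4*m^2 + 32*m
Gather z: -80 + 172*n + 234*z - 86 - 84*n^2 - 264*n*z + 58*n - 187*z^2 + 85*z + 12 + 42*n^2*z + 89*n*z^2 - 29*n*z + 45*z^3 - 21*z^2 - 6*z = -84*n^2 + 230*n + 45*z^3 + z^2*(89*n - 208) + z*(42*n^2 - 293*n + 313) - 154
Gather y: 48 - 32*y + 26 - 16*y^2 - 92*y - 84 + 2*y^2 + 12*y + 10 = -14*y^2 - 112*y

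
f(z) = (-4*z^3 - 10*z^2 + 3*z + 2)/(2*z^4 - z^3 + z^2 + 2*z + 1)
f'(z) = (-12*z^2 - 20*z + 3)/(2*z^4 - z^3 + z^2 + 2*z + 1) + (-8*z^3 + 3*z^2 - 2*z - 2)*(-4*z^3 - 10*z^2 + 3*z + 2)/(2*z^4 - z^3 + z^2 + 2*z + 1)^2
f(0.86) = -1.37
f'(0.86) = -3.59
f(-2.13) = -0.21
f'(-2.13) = -0.55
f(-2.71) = 0.00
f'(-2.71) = -0.24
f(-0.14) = 1.88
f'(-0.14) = 3.35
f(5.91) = -0.51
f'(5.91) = 0.11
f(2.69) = -1.42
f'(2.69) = 0.64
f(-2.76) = 0.01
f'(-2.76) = -0.22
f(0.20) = 1.51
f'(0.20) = -3.50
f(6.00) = -0.50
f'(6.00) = 0.11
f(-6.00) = 0.17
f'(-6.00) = 0.00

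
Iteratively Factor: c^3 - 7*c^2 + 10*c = (c - 5)*(c^2 - 2*c) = c*(c - 5)*(c - 2)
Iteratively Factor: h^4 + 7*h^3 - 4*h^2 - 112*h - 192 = (h + 4)*(h^3 + 3*h^2 - 16*h - 48) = (h + 3)*(h + 4)*(h^2 - 16) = (h - 4)*(h + 3)*(h + 4)*(h + 4)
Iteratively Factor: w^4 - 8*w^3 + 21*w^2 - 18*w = (w - 2)*(w^3 - 6*w^2 + 9*w) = w*(w - 2)*(w^2 - 6*w + 9) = w*(w - 3)*(w - 2)*(w - 3)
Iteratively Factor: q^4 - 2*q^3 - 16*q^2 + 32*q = (q)*(q^3 - 2*q^2 - 16*q + 32) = q*(q + 4)*(q^2 - 6*q + 8) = q*(q - 2)*(q + 4)*(q - 4)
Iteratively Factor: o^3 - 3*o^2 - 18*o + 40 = (o - 5)*(o^2 + 2*o - 8) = (o - 5)*(o - 2)*(o + 4)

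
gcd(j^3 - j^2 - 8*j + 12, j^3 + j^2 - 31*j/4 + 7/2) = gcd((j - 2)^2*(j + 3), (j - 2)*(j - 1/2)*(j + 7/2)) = j - 2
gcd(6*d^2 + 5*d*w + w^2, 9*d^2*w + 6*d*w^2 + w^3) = 3*d + w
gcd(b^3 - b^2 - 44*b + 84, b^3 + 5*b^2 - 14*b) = b^2 + 5*b - 14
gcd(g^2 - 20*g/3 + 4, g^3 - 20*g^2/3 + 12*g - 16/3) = g - 2/3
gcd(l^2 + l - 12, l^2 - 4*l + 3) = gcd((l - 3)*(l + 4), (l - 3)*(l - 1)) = l - 3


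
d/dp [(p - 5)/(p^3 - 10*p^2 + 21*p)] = (p*(p^2 - 10*p + 21) - (p - 5)*(3*p^2 - 20*p + 21))/(p^2*(p^2 - 10*p + 21)^2)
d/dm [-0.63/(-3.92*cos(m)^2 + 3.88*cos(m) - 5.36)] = (4.9392*cos(m) - 2.4444)*sin(m)/(3.92*cos(m)^2 - 3.88*cos(m) + 5.36)^2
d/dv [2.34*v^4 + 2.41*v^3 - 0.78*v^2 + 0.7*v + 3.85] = 9.36*v^3 + 7.23*v^2 - 1.56*v + 0.7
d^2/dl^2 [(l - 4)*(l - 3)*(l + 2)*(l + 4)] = 12*l^2 - 6*l - 44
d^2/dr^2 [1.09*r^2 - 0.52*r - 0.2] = 2.18000000000000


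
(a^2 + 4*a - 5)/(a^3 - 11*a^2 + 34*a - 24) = (a + 5)/(a^2 - 10*a + 24)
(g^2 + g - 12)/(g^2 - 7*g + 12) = (g + 4)/(g - 4)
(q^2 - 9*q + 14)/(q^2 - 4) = (q - 7)/(q + 2)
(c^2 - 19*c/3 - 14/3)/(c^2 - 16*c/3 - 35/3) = (3*c + 2)/(3*c + 5)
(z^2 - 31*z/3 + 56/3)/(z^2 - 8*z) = (z - 7/3)/z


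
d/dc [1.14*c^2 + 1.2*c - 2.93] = 2.28*c + 1.2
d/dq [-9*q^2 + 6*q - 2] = 6 - 18*q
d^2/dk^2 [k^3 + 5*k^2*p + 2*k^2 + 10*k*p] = 6*k + 10*p + 4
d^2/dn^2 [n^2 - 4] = 2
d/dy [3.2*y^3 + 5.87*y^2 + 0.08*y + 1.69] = 9.6*y^2 + 11.74*y + 0.08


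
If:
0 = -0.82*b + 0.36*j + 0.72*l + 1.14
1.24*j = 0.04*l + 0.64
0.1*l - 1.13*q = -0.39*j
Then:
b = 8.95534279125026*q + 0.0215948004752254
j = 0.32378223495702*q + 0.458452722063037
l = 10.0372492836676*q - 1.78796561604585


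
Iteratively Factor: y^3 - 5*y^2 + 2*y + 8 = (y + 1)*(y^2 - 6*y + 8) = (y - 4)*(y + 1)*(y - 2)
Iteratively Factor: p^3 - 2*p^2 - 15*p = (p)*(p^2 - 2*p - 15) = p*(p + 3)*(p - 5)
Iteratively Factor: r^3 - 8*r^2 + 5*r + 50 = (r - 5)*(r^2 - 3*r - 10) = (r - 5)*(r + 2)*(r - 5)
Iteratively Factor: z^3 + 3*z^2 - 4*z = (z - 1)*(z^2 + 4*z) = (z - 1)*(z + 4)*(z)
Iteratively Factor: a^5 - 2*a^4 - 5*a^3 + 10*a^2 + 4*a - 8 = (a + 2)*(a^4 - 4*a^3 + 3*a^2 + 4*a - 4) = (a - 2)*(a + 2)*(a^3 - 2*a^2 - a + 2) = (a - 2)*(a + 1)*(a + 2)*(a^2 - 3*a + 2) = (a - 2)^2*(a + 1)*(a + 2)*(a - 1)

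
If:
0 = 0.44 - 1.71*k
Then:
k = 0.26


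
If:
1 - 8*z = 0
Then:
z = 1/8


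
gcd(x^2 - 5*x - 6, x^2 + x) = x + 1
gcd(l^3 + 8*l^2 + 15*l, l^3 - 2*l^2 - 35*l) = l^2 + 5*l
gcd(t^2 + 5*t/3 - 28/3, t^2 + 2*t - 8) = t + 4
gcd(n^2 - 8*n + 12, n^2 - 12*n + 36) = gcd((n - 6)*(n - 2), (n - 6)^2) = n - 6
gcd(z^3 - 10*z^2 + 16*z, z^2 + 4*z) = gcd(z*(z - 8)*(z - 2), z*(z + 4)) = z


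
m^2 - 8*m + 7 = (m - 7)*(m - 1)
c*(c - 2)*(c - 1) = c^3 - 3*c^2 + 2*c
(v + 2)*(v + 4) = v^2 + 6*v + 8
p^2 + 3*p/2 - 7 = (p - 2)*(p + 7/2)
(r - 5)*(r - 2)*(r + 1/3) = r^3 - 20*r^2/3 + 23*r/3 + 10/3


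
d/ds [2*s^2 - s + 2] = 4*s - 1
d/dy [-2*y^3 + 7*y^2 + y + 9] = -6*y^2 + 14*y + 1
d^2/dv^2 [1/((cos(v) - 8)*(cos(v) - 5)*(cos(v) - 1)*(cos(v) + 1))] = (-8060*(1 - cos(v)^2)^2*cos(v) + 11846*(1 - cos(v)^2)^2 - 2730*sin(v)^6 + 16*cos(v)^8 - 299*cos(v)^7 - 761*cos(v)^6 + 2860*cos(v)^5 - 11219*cos(v)^3 + 13319*cos(v)^2 + 8658*cos(v) - 12574)/((cos(v) - 8)^3*(cos(v) - 5)^3*sin(v)^6)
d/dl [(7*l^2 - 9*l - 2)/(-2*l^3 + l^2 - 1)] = (-2*l*(3*l - 1)*(-7*l^2 + 9*l + 2) + (9 - 14*l)*(2*l^3 - l^2 + 1))/(2*l^3 - l^2 + 1)^2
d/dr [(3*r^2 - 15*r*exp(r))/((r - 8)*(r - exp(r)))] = 3*(-r*(1 - exp(r))*(r - 8)*(r - 5*exp(r)) + r*(-r + 5*exp(r))*(r - exp(r)) + (r - 8)*(r - exp(r))*(-5*r*exp(r) + 2*r - 5*exp(r)))/((r - 8)^2*(r - exp(r))^2)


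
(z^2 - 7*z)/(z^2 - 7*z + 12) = z*(z - 7)/(z^2 - 7*z + 12)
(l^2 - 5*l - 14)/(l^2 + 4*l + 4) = (l - 7)/(l + 2)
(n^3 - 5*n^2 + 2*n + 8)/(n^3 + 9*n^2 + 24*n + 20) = (n^3 - 5*n^2 + 2*n + 8)/(n^3 + 9*n^2 + 24*n + 20)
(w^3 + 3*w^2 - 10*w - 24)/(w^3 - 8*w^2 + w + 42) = (w + 4)/(w - 7)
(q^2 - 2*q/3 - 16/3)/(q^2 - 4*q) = (3*q^2 - 2*q - 16)/(3*q*(q - 4))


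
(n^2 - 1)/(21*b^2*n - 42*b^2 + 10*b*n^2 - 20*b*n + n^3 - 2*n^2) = (n^2 - 1)/(21*b^2*n - 42*b^2 + 10*b*n^2 - 20*b*n + n^3 - 2*n^2)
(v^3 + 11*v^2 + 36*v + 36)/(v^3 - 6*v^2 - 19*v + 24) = (v^2 + 8*v + 12)/(v^2 - 9*v + 8)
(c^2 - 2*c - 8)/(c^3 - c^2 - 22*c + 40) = (c + 2)/(c^2 + 3*c - 10)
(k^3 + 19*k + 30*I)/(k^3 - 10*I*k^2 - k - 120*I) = (k + 2*I)/(k - 8*I)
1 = 1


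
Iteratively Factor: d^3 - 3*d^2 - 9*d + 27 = (d - 3)*(d^2 - 9) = (d - 3)*(d + 3)*(d - 3)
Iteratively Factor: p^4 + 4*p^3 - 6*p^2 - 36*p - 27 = (p - 3)*(p^3 + 7*p^2 + 15*p + 9) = (p - 3)*(p + 1)*(p^2 + 6*p + 9) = (p - 3)*(p + 1)*(p + 3)*(p + 3)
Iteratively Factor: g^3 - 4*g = (g - 2)*(g^2 + 2*g) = g*(g - 2)*(g + 2)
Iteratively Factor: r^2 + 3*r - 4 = (r - 1)*(r + 4)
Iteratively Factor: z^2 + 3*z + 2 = (z + 1)*(z + 2)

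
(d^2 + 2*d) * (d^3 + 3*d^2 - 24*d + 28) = d^5 + 5*d^4 - 18*d^3 - 20*d^2 + 56*d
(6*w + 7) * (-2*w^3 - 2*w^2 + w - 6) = -12*w^4 - 26*w^3 - 8*w^2 - 29*w - 42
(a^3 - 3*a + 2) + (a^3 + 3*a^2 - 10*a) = 2*a^3 + 3*a^2 - 13*a + 2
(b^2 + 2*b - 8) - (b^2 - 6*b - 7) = 8*b - 1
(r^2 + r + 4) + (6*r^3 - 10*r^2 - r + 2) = 6*r^3 - 9*r^2 + 6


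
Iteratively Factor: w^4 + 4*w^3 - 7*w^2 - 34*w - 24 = (w + 1)*(w^3 + 3*w^2 - 10*w - 24) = (w + 1)*(w + 2)*(w^2 + w - 12) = (w - 3)*(w + 1)*(w + 2)*(w + 4)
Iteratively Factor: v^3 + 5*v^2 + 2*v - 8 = (v - 1)*(v^2 + 6*v + 8) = (v - 1)*(v + 2)*(v + 4)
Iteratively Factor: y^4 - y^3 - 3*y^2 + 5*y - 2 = (y - 1)*(y^3 - 3*y + 2) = (y - 1)^2*(y^2 + y - 2) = (y - 1)^2*(y + 2)*(y - 1)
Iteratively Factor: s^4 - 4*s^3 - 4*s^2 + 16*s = (s + 2)*(s^3 - 6*s^2 + 8*s) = (s - 4)*(s + 2)*(s^2 - 2*s) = (s - 4)*(s - 2)*(s + 2)*(s)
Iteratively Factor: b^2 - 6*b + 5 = (b - 5)*(b - 1)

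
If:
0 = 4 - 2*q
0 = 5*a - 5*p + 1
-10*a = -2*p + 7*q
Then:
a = -17/10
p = -3/2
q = 2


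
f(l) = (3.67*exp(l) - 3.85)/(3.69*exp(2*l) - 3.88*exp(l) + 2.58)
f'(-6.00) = 0.00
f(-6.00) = -1.49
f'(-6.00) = 0.00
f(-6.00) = -1.49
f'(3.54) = -0.03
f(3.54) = 0.03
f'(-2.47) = -0.05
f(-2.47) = -1.55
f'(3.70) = -0.02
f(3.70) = 0.02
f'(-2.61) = -0.05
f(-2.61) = -1.55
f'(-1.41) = 0.05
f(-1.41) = -1.59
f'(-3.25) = -0.03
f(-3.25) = -1.52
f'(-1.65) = -0.03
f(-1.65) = -1.60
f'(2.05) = -0.12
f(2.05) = 0.13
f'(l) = (3.67*exp(l) - 3.85)*(-7.38*exp(2*l) + 3.88*exp(l))/(3.69*exp(2*l) - 3.88*exp(l) + 2.58)^2 + 3.67*exp(l)/(3.69*exp(2*l) - 3.88*exp(l) + 2.58) = (-13.5423*exp(2*l) + 28.413*exp(l) - 5.4694)*exp(l)/(13.6161*exp(4*l) - 28.6344*exp(3*l) + 34.0948*exp(2*l) - 20.0208*exp(l) + 6.6564)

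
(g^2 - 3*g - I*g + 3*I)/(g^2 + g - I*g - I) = (g - 3)/(g + 1)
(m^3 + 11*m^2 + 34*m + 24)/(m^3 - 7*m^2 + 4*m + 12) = (m^2 + 10*m + 24)/(m^2 - 8*m + 12)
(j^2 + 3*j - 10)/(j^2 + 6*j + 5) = (j - 2)/(j + 1)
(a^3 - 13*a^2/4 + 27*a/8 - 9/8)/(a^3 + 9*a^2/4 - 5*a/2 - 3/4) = (8*a^2 - 18*a + 9)/(2*(4*a^2 + 13*a + 3))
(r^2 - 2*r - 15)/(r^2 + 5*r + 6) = (r - 5)/(r + 2)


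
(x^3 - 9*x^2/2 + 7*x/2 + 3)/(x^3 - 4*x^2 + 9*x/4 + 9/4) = 2*(x - 2)/(2*x - 3)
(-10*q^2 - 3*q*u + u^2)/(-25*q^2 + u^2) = (2*q + u)/(5*q + u)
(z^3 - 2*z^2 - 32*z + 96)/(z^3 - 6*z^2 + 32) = (z + 6)/(z + 2)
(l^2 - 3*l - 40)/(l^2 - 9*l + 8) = (l + 5)/(l - 1)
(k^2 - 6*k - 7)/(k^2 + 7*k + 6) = (k - 7)/(k + 6)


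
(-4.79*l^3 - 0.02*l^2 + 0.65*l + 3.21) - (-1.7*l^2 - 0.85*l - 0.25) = -4.79*l^3 + 1.68*l^2 + 1.5*l + 3.46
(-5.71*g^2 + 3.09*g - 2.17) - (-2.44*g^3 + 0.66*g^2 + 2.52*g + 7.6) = 2.44*g^3 - 6.37*g^2 + 0.57*g - 9.77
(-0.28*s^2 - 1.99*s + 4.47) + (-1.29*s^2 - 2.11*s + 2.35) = -1.57*s^2 - 4.1*s + 6.82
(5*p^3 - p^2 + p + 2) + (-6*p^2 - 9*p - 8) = 5*p^3 - 7*p^2 - 8*p - 6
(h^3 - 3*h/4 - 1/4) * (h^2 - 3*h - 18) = h^5 - 3*h^4 - 75*h^3/4 + 2*h^2 + 57*h/4 + 9/2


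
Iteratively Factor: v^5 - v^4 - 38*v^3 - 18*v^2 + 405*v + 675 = (v + 3)*(v^4 - 4*v^3 - 26*v^2 + 60*v + 225) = (v + 3)^2*(v^3 - 7*v^2 - 5*v + 75) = (v - 5)*(v + 3)^2*(v^2 - 2*v - 15) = (v - 5)^2*(v + 3)^2*(v + 3)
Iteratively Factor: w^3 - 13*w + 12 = (w + 4)*(w^2 - 4*w + 3) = (w - 3)*(w + 4)*(w - 1)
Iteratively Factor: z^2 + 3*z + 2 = (z + 1)*(z + 2)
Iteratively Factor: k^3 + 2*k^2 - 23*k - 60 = (k - 5)*(k^2 + 7*k + 12) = (k - 5)*(k + 3)*(k + 4)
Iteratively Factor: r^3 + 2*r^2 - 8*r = (r)*(r^2 + 2*r - 8) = r*(r - 2)*(r + 4)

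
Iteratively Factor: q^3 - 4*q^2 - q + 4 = (q - 1)*(q^2 - 3*q - 4) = (q - 4)*(q - 1)*(q + 1)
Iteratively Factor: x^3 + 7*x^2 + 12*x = (x + 4)*(x^2 + 3*x) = (x + 3)*(x + 4)*(x)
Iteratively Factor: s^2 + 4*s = (s)*(s + 4)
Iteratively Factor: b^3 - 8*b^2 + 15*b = (b - 3)*(b^2 - 5*b) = b*(b - 3)*(b - 5)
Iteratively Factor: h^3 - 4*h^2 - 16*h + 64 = (h + 4)*(h^2 - 8*h + 16) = (h - 4)*(h + 4)*(h - 4)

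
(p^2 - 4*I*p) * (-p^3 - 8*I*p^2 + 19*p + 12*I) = -p^5 - 4*I*p^4 - 13*p^3 - 64*I*p^2 + 48*p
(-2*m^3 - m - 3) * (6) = -12*m^3 - 6*m - 18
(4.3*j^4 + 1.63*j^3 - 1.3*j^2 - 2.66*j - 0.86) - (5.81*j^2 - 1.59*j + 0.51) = 4.3*j^4 + 1.63*j^3 - 7.11*j^2 - 1.07*j - 1.37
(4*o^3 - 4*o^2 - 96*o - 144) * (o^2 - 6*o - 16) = 4*o^5 - 28*o^4 - 136*o^3 + 496*o^2 + 2400*o + 2304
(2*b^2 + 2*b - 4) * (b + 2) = 2*b^3 + 6*b^2 - 8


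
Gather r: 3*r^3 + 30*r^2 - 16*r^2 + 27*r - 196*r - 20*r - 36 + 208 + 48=3*r^3 + 14*r^2 - 189*r + 220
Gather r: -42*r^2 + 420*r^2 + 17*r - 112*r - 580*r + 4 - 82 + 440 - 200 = 378*r^2 - 675*r + 162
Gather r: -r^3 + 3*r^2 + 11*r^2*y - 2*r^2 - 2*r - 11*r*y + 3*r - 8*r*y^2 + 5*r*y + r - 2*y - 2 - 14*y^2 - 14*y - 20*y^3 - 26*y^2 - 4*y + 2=-r^3 + r^2*(11*y + 1) + r*(-8*y^2 - 6*y + 2) - 20*y^3 - 40*y^2 - 20*y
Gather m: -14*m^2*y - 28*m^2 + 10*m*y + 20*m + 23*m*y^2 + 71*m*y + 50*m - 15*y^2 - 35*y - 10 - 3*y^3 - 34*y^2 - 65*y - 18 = m^2*(-14*y - 28) + m*(23*y^2 + 81*y + 70) - 3*y^3 - 49*y^2 - 100*y - 28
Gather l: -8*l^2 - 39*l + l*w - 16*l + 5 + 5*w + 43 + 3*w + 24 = -8*l^2 + l*(w - 55) + 8*w + 72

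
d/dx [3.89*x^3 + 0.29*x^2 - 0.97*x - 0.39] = 11.67*x^2 + 0.58*x - 0.97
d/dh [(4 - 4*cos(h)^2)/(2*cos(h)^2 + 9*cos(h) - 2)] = 36*(cos(h)^2 + 1)*sin(h)/(9*cos(h) + cos(2*h) - 1)^2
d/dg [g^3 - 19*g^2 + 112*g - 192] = 3*g^2 - 38*g + 112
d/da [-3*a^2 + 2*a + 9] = 2 - 6*a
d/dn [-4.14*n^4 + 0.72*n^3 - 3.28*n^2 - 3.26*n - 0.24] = -16.56*n^3 + 2.16*n^2 - 6.56*n - 3.26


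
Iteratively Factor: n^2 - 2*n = (n)*(n - 2)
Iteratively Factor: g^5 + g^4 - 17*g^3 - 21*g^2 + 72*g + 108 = (g + 3)*(g^4 - 2*g^3 - 11*g^2 + 12*g + 36) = (g + 2)*(g + 3)*(g^3 - 4*g^2 - 3*g + 18) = (g - 3)*(g + 2)*(g + 3)*(g^2 - g - 6) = (g - 3)^2*(g + 2)*(g + 3)*(g + 2)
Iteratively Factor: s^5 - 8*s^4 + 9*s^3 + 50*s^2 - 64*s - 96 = (s + 1)*(s^4 - 9*s^3 + 18*s^2 + 32*s - 96) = (s - 3)*(s + 1)*(s^3 - 6*s^2 + 32) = (s - 4)*(s - 3)*(s + 1)*(s^2 - 2*s - 8) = (s - 4)*(s - 3)*(s + 1)*(s + 2)*(s - 4)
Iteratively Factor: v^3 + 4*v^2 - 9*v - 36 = (v - 3)*(v^2 + 7*v + 12) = (v - 3)*(v + 4)*(v + 3)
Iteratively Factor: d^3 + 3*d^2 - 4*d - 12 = (d - 2)*(d^2 + 5*d + 6) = (d - 2)*(d + 2)*(d + 3)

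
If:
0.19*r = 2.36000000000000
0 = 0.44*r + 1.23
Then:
No Solution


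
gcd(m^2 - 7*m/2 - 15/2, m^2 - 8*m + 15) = m - 5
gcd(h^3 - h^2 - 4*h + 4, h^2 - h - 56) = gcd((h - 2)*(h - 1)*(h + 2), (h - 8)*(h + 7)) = 1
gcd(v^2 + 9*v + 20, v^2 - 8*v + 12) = 1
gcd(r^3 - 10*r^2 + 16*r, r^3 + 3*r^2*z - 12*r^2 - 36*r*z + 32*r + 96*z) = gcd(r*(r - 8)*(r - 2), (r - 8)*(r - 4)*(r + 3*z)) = r - 8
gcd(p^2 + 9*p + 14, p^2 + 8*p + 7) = p + 7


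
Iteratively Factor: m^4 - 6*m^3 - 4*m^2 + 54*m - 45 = (m - 5)*(m^3 - m^2 - 9*m + 9) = (m - 5)*(m + 3)*(m^2 - 4*m + 3) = (m - 5)*(m - 1)*(m + 3)*(m - 3)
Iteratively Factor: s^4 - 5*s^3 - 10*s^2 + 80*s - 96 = (s - 4)*(s^3 - s^2 - 14*s + 24) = (s - 4)*(s - 3)*(s^2 + 2*s - 8) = (s - 4)*(s - 3)*(s + 4)*(s - 2)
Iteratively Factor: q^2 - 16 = (q + 4)*(q - 4)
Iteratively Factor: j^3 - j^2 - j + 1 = (j + 1)*(j^2 - 2*j + 1) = (j - 1)*(j + 1)*(j - 1)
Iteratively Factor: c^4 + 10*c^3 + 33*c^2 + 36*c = (c + 4)*(c^3 + 6*c^2 + 9*c) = (c + 3)*(c + 4)*(c^2 + 3*c) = c*(c + 3)*(c + 4)*(c + 3)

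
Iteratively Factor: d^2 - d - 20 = (d + 4)*(d - 5)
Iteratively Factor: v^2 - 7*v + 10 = (v - 2)*(v - 5)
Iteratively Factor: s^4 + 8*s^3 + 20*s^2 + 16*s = (s)*(s^3 + 8*s^2 + 20*s + 16) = s*(s + 2)*(s^2 + 6*s + 8) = s*(s + 2)^2*(s + 4)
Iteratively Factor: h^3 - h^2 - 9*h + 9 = (h - 3)*(h^2 + 2*h - 3) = (h - 3)*(h + 3)*(h - 1)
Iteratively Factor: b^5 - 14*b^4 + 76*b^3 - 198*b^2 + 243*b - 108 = (b - 3)*(b^4 - 11*b^3 + 43*b^2 - 69*b + 36) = (b - 3)^2*(b^3 - 8*b^2 + 19*b - 12) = (b - 4)*(b - 3)^2*(b^2 - 4*b + 3) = (b - 4)*(b - 3)^2*(b - 1)*(b - 3)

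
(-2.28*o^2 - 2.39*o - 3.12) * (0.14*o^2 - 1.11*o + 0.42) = -0.3192*o^4 + 2.1962*o^3 + 1.2585*o^2 + 2.4594*o - 1.3104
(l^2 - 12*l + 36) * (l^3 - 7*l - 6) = l^5 - 12*l^4 + 29*l^3 + 78*l^2 - 180*l - 216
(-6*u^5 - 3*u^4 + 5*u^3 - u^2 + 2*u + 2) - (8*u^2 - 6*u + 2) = -6*u^5 - 3*u^4 + 5*u^3 - 9*u^2 + 8*u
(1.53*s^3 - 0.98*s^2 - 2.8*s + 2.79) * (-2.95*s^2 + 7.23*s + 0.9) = -4.5135*s^5 + 13.9529*s^4 + 2.5516*s^3 - 29.3565*s^2 + 17.6517*s + 2.511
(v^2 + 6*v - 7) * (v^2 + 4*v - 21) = v^4 + 10*v^3 - 4*v^2 - 154*v + 147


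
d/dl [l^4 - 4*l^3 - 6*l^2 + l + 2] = 4*l^3 - 12*l^2 - 12*l + 1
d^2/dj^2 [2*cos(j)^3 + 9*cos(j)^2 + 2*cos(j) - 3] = -7*cos(j)/2 - 18*cos(2*j) - 9*cos(3*j)/2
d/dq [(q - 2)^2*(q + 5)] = (q - 2)*(3*q + 8)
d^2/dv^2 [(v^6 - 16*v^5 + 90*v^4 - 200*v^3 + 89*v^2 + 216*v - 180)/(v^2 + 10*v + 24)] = 4*(3*v^8 + 51*v^7 + 109*v^6 - 2298*v^5 - 7740*v^4 + 32383*v^3 + 80046*v^2 - 183276*v - 7128)/(v^6 + 30*v^5 + 372*v^4 + 2440*v^3 + 8928*v^2 + 17280*v + 13824)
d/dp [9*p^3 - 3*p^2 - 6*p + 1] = 27*p^2 - 6*p - 6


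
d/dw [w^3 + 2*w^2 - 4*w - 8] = 3*w^2 + 4*w - 4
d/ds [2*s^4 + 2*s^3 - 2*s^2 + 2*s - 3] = 8*s^3 + 6*s^2 - 4*s + 2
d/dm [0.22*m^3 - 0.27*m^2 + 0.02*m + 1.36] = 0.66*m^2 - 0.54*m + 0.02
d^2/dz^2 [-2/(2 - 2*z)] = 2/(z - 1)^3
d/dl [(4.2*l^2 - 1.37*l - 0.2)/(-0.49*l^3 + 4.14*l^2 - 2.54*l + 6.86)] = (2.058*l^4 - 1.3426*l^3 - 5.2902*l^2 + 59.28*l - 9.9062)/(0.2401*l^6 - 4.0572*l^5 + 19.6288*l^4 - 27.754*l^3 + 63.2524*l^2 - 34.8488*l + 47.0596)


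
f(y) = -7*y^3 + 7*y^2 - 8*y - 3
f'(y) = -21*y^2 + 14*y - 8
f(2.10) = -53.76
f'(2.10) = -71.21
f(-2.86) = 240.89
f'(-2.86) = -219.81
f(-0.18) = -1.29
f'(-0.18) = -11.20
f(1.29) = -16.70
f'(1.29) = -24.89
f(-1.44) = 43.94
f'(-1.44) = -71.71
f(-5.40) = 1346.57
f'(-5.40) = -695.96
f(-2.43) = 158.22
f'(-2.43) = -166.02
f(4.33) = -474.68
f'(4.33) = -341.11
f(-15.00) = 25317.00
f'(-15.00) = -4943.00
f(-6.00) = 1809.00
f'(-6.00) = -848.00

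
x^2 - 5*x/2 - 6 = (x - 4)*(x + 3/2)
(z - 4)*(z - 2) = z^2 - 6*z + 8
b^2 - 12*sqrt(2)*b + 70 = (b - 7*sqrt(2))*(b - 5*sqrt(2))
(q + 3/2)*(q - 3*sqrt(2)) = q^2 - 3*sqrt(2)*q + 3*q/2 - 9*sqrt(2)/2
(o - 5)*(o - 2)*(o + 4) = o^3 - 3*o^2 - 18*o + 40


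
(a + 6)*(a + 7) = a^2 + 13*a + 42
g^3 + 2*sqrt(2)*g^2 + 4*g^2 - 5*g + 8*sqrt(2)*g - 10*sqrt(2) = (g - 1)*(g + 5)*(g + 2*sqrt(2))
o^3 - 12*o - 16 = (o - 4)*(o + 2)^2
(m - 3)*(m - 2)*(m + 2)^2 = m^4 - m^3 - 10*m^2 + 4*m + 24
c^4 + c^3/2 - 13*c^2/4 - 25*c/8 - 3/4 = (c - 2)*(c + 1/2)^2*(c + 3/2)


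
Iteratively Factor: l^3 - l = (l)*(l^2 - 1) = l*(l + 1)*(l - 1)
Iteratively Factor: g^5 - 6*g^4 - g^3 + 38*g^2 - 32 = (g - 1)*(g^4 - 5*g^3 - 6*g^2 + 32*g + 32) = (g - 1)*(g + 1)*(g^3 - 6*g^2 + 32) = (g - 4)*(g - 1)*(g + 1)*(g^2 - 2*g - 8) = (g - 4)^2*(g - 1)*(g + 1)*(g + 2)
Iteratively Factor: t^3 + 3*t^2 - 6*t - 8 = (t - 2)*(t^2 + 5*t + 4) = (t - 2)*(t + 4)*(t + 1)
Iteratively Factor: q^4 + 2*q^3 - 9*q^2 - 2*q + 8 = (q + 4)*(q^3 - 2*q^2 - q + 2) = (q + 1)*(q + 4)*(q^2 - 3*q + 2) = (q - 2)*(q + 1)*(q + 4)*(q - 1)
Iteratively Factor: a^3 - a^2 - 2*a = (a - 2)*(a^2 + a) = a*(a - 2)*(a + 1)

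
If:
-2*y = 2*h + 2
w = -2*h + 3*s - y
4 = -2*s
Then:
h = -y - 1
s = -2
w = y - 4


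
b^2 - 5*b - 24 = (b - 8)*(b + 3)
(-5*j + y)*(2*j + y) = -10*j^2 - 3*j*y + y^2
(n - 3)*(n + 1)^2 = n^3 - n^2 - 5*n - 3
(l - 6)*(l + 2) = l^2 - 4*l - 12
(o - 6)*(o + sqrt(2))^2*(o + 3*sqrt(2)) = o^4 - 6*o^3 + 5*sqrt(2)*o^3 - 30*sqrt(2)*o^2 + 14*o^2 - 84*o + 6*sqrt(2)*o - 36*sqrt(2)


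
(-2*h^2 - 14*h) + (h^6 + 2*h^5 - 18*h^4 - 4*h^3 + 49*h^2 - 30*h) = h^6 + 2*h^5 - 18*h^4 - 4*h^3 + 47*h^2 - 44*h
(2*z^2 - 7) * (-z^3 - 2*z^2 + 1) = -2*z^5 - 4*z^4 + 7*z^3 + 16*z^2 - 7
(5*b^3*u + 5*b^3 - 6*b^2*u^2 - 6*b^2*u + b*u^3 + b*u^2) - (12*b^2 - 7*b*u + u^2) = 5*b^3*u + 5*b^3 - 6*b^2*u^2 - 6*b^2*u - 12*b^2 + b*u^3 + b*u^2 + 7*b*u - u^2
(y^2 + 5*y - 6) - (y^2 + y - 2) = 4*y - 4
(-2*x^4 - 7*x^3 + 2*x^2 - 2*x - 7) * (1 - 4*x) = 8*x^5 + 26*x^4 - 15*x^3 + 10*x^2 + 26*x - 7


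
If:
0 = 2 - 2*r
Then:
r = 1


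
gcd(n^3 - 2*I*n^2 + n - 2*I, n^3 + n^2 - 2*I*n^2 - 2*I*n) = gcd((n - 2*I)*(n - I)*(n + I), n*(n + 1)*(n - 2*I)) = n - 2*I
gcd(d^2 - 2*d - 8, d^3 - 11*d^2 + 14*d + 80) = d + 2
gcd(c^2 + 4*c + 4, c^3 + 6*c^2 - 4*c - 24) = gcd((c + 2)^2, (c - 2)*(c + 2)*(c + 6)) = c + 2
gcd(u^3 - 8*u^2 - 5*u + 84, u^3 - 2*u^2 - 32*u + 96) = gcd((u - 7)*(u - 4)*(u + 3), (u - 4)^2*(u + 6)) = u - 4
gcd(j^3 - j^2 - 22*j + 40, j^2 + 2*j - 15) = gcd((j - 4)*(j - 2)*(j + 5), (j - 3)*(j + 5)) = j + 5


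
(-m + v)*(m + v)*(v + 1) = -m^2*v - m^2 + v^3 + v^2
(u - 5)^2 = u^2 - 10*u + 25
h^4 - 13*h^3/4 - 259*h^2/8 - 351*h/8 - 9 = (h - 8)*(h + 1/4)*(h + 3/2)*(h + 3)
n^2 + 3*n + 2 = (n + 1)*(n + 2)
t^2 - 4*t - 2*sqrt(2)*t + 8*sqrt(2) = (t - 4)*(t - 2*sqrt(2))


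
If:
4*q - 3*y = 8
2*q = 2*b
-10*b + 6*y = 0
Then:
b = -8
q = -8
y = -40/3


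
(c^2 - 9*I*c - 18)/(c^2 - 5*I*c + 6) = (c - 3*I)/(c + I)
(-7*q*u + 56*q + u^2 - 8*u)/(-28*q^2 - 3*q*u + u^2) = (u - 8)/(4*q + u)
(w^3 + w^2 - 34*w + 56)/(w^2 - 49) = (w^2 - 6*w + 8)/(w - 7)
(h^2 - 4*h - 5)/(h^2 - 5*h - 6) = (h - 5)/(h - 6)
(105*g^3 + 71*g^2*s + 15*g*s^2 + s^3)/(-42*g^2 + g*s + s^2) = (15*g^2 + 8*g*s + s^2)/(-6*g + s)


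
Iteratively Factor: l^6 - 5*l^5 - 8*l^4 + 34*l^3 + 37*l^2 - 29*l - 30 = (l - 3)*(l^5 - 2*l^4 - 14*l^3 - 8*l^2 + 13*l + 10) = (l - 5)*(l - 3)*(l^4 + 3*l^3 + l^2 - 3*l - 2) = (l - 5)*(l - 3)*(l + 1)*(l^3 + 2*l^2 - l - 2) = (l - 5)*(l - 3)*(l + 1)^2*(l^2 + l - 2) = (l - 5)*(l - 3)*(l - 1)*(l + 1)^2*(l + 2)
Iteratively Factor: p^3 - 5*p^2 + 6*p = (p - 2)*(p^2 - 3*p) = (p - 3)*(p - 2)*(p)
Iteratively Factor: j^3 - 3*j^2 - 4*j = (j - 4)*(j^2 + j) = (j - 4)*(j + 1)*(j)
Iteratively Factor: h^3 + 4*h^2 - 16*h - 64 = (h - 4)*(h^2 + 8*h + 16) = (h - 4)*(h + 4)*(h + 4)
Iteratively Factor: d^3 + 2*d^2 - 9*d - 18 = (d + 3)*(d^2 - d - 6) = (d - 3)*(d + 3)*(d + 2)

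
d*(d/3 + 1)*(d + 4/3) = d^3/3 + 13*d^2/9 + 4*d/3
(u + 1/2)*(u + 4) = u^2 + 9*u/2 + 2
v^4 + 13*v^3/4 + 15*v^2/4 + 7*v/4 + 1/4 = (v + 1/4)*(v + 1)^3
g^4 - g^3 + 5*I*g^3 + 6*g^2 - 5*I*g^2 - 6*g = g*(g - 1)*(g - I)*(g + 6*I)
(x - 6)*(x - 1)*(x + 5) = x^3 - 2*x^2 - 29*x + 30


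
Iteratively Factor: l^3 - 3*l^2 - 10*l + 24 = (l + 3)*(l^2 - 6*l + 8) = (l - 2)*(l + 3)*(l - 4)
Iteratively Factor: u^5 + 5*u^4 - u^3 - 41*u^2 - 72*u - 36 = (u + 3)*(u^4 + 2*u^3 - 7*u^2 - 20*u - 12) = (u + 2)*(u + 3)*(u^3 - 7*u - 6) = (u + 1)*(u + 2)*(u + 3)*(u^2 - u - 6) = (u + 1)*(u + 2)^2*(u + 3)*(u - 3)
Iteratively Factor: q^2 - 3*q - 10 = (q + 2)*(q - 5)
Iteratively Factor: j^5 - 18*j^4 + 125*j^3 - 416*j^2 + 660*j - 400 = (j - 2)*(j^4 - 16*j^3 + 93*j^2 - 230*j + 200) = (j - 4)*(j - 2)*(j^3 - 12*j^2 + 45*j - 50) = (j - 5)*(j - 4)*(j - 2)*(j^2 - 7*j + 10) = (j - 5)*(j - 4)*(j - 2)^2*(j - 5)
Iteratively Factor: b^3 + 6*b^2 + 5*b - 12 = (b + 4)*(b^2 + 2*b - 3) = (b + 3)*(b + 4)*(b - 1)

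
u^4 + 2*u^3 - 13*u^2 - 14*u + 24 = (u - 3)*(u - 1)*(u + 2)*(u + 4)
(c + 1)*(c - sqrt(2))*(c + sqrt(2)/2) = c^3 - sqrt(2)*c^2/2 + c^2 - c - sqrt(2)*c/2 - 1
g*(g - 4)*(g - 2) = g^3 - 6*g^2 + 8*g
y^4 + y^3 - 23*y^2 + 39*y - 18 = (y - 3)*(y - 1)^2*(y + 6)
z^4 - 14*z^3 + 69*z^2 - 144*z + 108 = (z - 6)*(z - 3)^2*(z - 2)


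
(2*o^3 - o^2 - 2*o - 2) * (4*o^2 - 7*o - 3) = 8*o^5 - 18*o^4 - 7*o^3 + 9*o^2 + 20*o + 6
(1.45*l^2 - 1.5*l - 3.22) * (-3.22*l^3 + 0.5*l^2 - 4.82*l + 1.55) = -4.669*l^5 + 5.555*l^4 + 2.6294*l^3 + 7.8675*l^2 + 13.1954*l - 4.991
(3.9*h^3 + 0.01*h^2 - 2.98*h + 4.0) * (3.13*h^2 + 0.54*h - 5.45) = 12.207*h^5 + 2.1373*h^4 - 30.577*h^3 + 10.8563*h^2 + 18.401*h - 21.8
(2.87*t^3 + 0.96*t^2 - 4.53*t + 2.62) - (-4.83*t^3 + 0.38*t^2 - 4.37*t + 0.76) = 7.7*t^3 + 0.58*t^2 - 0.16*t + 1.86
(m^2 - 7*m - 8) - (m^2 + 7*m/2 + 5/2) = -21*m/2 - 21/2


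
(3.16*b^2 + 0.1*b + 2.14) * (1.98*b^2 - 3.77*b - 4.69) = 6.2568*b^4 - 11.7152*b^3 - 10.9602*b^2 - 8.5368*b - 10.0366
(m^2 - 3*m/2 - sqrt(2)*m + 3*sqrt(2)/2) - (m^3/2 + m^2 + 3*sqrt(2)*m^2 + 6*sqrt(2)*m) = -m^3/2 - 3*sqrt(2)*m^2 - 7*sqrt(2)*m - 3*m/2 + 3*sqrt(2)/2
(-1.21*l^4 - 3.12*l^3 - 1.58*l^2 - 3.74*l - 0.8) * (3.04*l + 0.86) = -3.6784*l^5 - 10.5254*l^4 - 7.4864*l^3 - 12.7284*l^2 - 5.6484*l - 0.688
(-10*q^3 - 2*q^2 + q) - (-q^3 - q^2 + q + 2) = -9*q^3 - q^2 - 2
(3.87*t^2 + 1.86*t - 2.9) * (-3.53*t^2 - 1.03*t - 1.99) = -13.6611*t^4 - 10.5519*t^3 + 0.619899999999998*t^2 - 0.7144*t + 5.771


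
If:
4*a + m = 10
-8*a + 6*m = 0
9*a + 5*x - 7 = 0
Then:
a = 15/8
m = 5/2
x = -79/40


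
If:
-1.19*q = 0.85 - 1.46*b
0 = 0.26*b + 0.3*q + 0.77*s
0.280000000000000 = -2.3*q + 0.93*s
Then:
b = 0.45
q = -0.16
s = -0.09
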